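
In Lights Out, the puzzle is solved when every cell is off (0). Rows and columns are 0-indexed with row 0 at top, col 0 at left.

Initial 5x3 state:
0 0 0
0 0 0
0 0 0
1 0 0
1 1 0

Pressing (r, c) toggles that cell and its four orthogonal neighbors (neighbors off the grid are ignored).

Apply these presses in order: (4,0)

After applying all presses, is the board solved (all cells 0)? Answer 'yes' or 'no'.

After press 1 at (4,0):
0 0 0
0 0 0
0 0 0
0 0 0
0 0 0

Lights still on: 0

Answer: yes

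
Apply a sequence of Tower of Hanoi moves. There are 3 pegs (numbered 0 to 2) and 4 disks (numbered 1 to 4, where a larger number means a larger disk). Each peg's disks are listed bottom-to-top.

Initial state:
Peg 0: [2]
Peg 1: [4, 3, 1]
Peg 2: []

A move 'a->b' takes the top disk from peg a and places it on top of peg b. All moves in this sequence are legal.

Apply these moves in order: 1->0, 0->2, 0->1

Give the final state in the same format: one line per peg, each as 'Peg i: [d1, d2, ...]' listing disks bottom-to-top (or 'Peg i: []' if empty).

After move 1 (1->0):
Peg 0: [2, 1]
Peg 1: [4, 3]
Peg 2: []

After move 2 (0->2):
Peg 0: [2]
Peg 1: [4, 3]
Peg 2: [1]

After move 3 (0->1):
Peg 0: []
Peg 1: [4, 3, 2]
Peg 2: [1]

Answer: Peg 0: []
Peg 1: [4, 3, 2]
Peg 2: [1]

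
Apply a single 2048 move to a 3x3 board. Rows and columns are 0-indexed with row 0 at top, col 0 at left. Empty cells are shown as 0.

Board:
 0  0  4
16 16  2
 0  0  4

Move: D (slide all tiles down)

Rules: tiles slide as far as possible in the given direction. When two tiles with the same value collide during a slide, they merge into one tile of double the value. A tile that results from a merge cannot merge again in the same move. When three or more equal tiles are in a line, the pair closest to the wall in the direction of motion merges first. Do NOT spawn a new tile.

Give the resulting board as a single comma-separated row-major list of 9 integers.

Slide down:
col 0: [0, 16, 0] -> [0, 0, 16]
col 1: [0, 16, 0] -> [0, 0, 16]
col 2: [4, 2, 4] -> [4, 2, 4]

Answer: 0, 0, 4, 0, 0, 2, 16, 16, 4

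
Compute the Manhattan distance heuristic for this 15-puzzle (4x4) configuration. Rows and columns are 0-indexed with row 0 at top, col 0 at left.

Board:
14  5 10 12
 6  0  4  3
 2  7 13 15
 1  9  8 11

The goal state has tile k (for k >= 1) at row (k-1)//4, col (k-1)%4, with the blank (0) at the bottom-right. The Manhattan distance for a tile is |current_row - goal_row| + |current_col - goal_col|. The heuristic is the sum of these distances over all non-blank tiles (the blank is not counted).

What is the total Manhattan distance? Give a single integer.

Tile 14: (0,0)->(3,1) = 4
Tile 5: (0,1)->(1,0) = 2
Tile 10: (0,2)->(2,1) = 3
Tile 12: (0,3)->(2,3) = 2
Tile 6: (1,0)->(1,1) = 1
Tile 4: (1,2)->(0,3) = 2
Tile 3: (1,3)->(0,2) = 2
Tile 2: (2,0)->(0,1) = 3
Tile 7: (2,1)->(1,2) = 2
Tile 13: (2,2)->(3,0) = 3
Tile 15: (2,3)->(3,2) = 2
Tile 1: (3,0)->(0,0) = 3
Tile 9: (3,1)->(2,0) = 2
Tile 8: (3,2)->(1,3) = 3
Tile 11: (3,3)->(2,2) = 2
Sum: 4 + 2 + 3 + 2 + 1 + 2 + 2 + 3 + 2 + 3 + 2 + 3 + 2 + 3 + 2 = 36

Answer: 36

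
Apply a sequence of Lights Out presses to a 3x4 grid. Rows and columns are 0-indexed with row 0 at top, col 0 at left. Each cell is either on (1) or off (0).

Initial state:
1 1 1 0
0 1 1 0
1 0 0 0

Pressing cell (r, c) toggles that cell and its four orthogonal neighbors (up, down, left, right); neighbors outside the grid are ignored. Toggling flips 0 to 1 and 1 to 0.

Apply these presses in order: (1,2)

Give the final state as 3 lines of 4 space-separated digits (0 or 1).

Answer: 1 1 0 0
0 0 0 1
1 0 1 0

Derivation:
After press 1 at (1,2):
1 1 0 0
0 0 0 1
1 0 1 0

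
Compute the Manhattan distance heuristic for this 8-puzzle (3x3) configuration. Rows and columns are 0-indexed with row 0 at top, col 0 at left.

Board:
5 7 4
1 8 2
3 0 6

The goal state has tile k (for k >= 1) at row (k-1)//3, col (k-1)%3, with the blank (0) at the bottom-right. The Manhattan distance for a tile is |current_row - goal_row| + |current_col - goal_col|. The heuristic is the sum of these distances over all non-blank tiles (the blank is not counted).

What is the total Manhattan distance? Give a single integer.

Tile 5: (0,0)->(1,1) = 2
Tile 7: (0,1)->(2,0) = 3
Tile 4: (0,2)->(1,0) = 3
Tile 1: (1,0)->(0,0) = 1
Tile 8: (1,1)->(2,1) = 1
Tile 2: (1,2)->(0,1) = 2
Tile 3: (2,0)->(0,2) = 4
Tile 6: (2,2)->(1,2) = 1
Sum: 2 + 3 + 3 + 1 + 1 + 2 + 4 + 1 = 17

Answer: 17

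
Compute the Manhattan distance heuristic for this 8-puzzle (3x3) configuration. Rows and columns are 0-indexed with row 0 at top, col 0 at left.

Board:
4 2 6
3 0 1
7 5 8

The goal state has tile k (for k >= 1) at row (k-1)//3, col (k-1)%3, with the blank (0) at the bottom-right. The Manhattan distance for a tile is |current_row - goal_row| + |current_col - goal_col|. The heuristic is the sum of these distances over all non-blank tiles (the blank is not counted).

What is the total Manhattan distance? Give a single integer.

Tile 4: (0,0)->(1,0) = 1
Tile 2: (0,1)->(0,1) = 0
Tile 6: (0,2)->(1,2) = 1
Tile 3: (1,0)->(0,2) = 3
Tile 1: (1,2)->(0,0) = 3
Tile 7: (2,0)->(2,0) = 0
Tile 5: (2,1)->(1,1) = 1
Tile 8: (2,2)->(2,1) = 1
Sum: 1 + 0 + 1 + 3 + 3 + 0 + 1 + 1 = 10

Answer: 10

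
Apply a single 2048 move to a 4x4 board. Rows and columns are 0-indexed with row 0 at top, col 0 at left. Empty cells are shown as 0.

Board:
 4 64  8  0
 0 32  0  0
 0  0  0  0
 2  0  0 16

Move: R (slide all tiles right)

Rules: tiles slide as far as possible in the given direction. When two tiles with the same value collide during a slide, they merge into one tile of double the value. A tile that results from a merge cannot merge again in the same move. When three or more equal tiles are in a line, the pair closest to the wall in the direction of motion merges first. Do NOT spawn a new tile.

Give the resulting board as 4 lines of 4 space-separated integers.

Answer:  0  4 64  8
 0  0  0 32
 0  0  0  0
 0  0  2 16

Derivation:
Slide right:
row 0: [4, 64, 8, 0] -> [0, 4, 64, 8]
row 1: [0, 32, 0, 0] -> [0, 0, 0, 32]
row 2: [0, 0, 0, 0] -> [0, 0, 0, 0]
row 3: [2, 0, 0, 16] -> [0, 0, 2, 16]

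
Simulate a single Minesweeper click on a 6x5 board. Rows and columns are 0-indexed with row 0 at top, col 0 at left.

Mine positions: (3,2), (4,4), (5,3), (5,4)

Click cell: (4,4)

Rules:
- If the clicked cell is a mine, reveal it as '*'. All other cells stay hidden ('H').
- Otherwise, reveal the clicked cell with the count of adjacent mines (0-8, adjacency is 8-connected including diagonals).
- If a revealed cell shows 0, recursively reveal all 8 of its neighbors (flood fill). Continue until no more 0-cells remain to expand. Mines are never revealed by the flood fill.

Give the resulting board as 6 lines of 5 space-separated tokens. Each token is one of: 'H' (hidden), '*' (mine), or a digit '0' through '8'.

H H H H H
H H H H H
H H H H H
H H H H H
H H H H *
H H H H H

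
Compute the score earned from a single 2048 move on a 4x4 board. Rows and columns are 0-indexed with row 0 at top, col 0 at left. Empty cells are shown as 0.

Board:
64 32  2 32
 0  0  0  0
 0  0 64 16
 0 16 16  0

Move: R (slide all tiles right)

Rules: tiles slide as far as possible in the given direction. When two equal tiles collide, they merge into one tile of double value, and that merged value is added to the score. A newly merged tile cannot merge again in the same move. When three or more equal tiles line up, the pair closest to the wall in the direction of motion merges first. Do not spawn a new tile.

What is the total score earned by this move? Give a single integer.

Answer: 32

Derivation:
Slide right:
row 0: [64, 32, 2, 32] -> [64, 32, 2, 32]  score +0 (running 0)
row 1: [0, 0, 0, 0] -> [0, 0, 0, 0]  score +0 (running 0)
row 2: [0, 0, 64, 16] -> [0, 0, 64, 16]  score +0 (running 0)
row 3: [0, 16, 16, 0] -> [0, 0, 0, 32]  score +32 (running 32)
Board after move:
64 32  2 32
 0  0  0  0
 0  0 64 16
 0  0  0 32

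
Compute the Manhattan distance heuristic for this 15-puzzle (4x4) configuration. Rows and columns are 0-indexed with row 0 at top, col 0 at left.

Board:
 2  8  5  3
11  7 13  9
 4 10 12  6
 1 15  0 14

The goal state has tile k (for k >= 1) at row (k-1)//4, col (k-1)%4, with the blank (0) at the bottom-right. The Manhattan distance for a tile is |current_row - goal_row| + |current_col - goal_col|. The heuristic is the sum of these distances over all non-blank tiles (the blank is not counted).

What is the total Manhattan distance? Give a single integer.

Tile 2: at (0,0), goal (0,1), distance |0-0|+|0-1| = 1
Tile 8: at (0,1), goal (1,3), distance |0-1|+|1-3| = 3
Tile 5: at (0,2), goal (1,0), distance |0-1|+|2-0| = 3
Tile 3: at (0,3), goal (0,2), distance |0-0|+|3-2| = 1
Tile 11: at (1,0), goal (2,2), distance |1-2|+|0-2| = 3
Tile 7: at (1,1), goal (1,2), distance |1-1|+|1-2| = 1
Tile 13: at (1,2), goal (3,0), distance |1-3|+|2-0| = 4
Tile 9: at (1,3), goal (2,0), distance |1-2|+|3-0| = 4
Tile 4: at (2,0), goal (0,3), distance |2-0|+|0-3| = 5
Tile 10: at (2,1), goal (2,1), distance |2-2|+|1-1| = 0
Tile 12: at (2,2), goal (2,3), distance |2-2|+|2-3| = 1
Tile 6: at (2,3), goal (1,1), distance |2-1|+|3-1| = 3
Tile 1: at (3,0), goal (0,0), distance |3-0|+|0-0| = 3
Tile 15: at (3,1), goal (3,2), distance |3-3|+|1-2| = 1
Tile 14: at (3,3), goal (3,1), distance |3-3|+|3-1| = 2
Sum: 1 + 3 + 3 + 1 + 3 + 1 + 4 + 4 + 5 + 0 + 1 + 3 + 3 + 1 + 2 = 35

Answer: 35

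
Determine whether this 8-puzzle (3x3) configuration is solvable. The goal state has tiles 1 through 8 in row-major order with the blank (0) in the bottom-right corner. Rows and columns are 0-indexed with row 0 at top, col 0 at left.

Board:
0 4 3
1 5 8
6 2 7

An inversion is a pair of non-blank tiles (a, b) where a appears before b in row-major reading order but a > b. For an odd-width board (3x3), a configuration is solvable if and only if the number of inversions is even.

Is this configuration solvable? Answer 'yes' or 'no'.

Inversions (pairs i<j in row-major order where tile[i] > tile[j] > 0): 10
10 is even, so the puzzle is solvable.

Answer: yes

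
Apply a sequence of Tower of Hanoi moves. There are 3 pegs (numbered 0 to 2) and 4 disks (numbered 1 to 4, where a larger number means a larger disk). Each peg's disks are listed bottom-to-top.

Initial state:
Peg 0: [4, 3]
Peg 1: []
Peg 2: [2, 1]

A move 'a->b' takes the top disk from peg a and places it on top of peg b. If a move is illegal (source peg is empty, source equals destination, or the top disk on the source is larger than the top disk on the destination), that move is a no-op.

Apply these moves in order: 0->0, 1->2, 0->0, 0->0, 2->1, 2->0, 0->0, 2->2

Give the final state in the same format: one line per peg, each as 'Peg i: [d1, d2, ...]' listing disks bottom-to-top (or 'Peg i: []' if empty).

After move 1 (0->0):
Peg 0: [4, 3]
Peg 1: []
Peg 2: [2, 1]

After move 2 (1->2):
Peg 0: [4, 3]
Peg 1: []
Peg 2: [2, 1]

After move 3 (0->0):
Peg 0: [4, 3]
Peg 1: []
Peg 2: [2, 1]

After move 4 (0->0):
Peg 0: [4, 3]
Peg 1: []
Peg 2: [2, 1]

After move 5 (2->1):
Peg 0: [4, 3]
Peg 1: [1]
Peg 2: [2]

After move 6 (2->0):
Peg 0: [4, 3, 2]
Peg 1: [1]
Peg 2: []

After move 7 (0->0):
Peg 0: [4, 3, 2]
Peg 1: [1]
Peg 2: []

After move 8 (2->2):
Peg 0: [4, 3, 2]
Peg 1: [1]
Peg 2: []

Answer: Peg 0: [4, 3, 2]
Peg 1: [1]
Peg 2: []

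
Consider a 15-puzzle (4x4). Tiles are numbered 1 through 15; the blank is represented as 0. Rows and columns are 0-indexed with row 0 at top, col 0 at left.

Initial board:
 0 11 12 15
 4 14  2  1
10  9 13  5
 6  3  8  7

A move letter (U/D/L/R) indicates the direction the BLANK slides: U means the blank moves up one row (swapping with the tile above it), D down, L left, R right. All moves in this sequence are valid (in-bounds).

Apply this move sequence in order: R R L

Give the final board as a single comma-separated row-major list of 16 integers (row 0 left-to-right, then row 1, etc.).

Answer: 11, 0, 12, 15, 4, 14, 2, 1, 10, 9, 13, 5, 6, 3, 8, 7

Derivation:
After move 1 (R):
11  0 12 15
 4 14  2  1
10  9 13  5
 6  3  8  7

After move 2 (R):
11 12  0 15
 4 14  2  1
10  9 13  5
 6  3  8  7

After move 3 (L):
11  0 12 15
 4 14  2  1
10  9 13  5
 6  3  8  7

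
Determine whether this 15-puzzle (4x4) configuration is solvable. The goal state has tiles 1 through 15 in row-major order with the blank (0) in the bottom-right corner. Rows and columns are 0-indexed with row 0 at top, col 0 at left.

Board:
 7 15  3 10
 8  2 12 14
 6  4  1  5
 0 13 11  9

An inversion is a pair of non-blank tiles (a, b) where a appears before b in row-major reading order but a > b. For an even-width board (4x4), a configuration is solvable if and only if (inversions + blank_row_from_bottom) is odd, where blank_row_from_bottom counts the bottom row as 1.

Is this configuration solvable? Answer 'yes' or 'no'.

Answer: yes

Derivation:
Inversions: 54
Blank is in row 3 (0-indexed from top), which is row 1 counting from the bottom (bottom = 1).
54 + 1 = 55, which is odd, so the puzzle is solvable.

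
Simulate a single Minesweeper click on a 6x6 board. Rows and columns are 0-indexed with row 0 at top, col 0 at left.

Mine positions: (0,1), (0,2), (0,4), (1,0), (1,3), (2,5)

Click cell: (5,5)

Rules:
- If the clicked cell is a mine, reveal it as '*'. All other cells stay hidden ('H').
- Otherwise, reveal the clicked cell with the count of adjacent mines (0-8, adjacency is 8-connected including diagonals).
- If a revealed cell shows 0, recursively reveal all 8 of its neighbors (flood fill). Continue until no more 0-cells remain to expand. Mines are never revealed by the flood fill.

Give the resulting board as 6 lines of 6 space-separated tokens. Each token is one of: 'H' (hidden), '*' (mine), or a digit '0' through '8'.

H H H H H H
H H H H H H
1 1 1 1 2 H
0 0 0 0 1 1
0 0 0 0 0 0
0 0 0 0 0 0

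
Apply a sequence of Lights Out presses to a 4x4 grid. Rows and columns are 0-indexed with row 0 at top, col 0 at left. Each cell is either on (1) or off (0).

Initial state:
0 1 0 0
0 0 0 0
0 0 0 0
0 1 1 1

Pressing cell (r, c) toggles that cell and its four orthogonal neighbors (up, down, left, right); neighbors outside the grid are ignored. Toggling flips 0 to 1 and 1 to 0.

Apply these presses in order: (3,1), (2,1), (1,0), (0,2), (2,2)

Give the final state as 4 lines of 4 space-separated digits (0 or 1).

After press 1 at (3,1):
0 1 0 0
0 0 0 0
0 1 0 0
1 0 0 1

After press 2 at (2,1):
0 1 0 0
0 1 0 0
1 0 1 0
1 1 0 1

After press 3 at (1,0):
1 1 0 0
1 0 0 0
0 0 1 0
1 1 0 1

After press 4 at (0,2):
1 0 1 1
1 0 1 0
0 0 1 0
1 1 0 1

After press 5 at (2,2):
1 0 1 1
1 0 0 0
0 1 0 1
1 1 1 1

Answer: 1 0 1 1
1 0 0 0
0 1 0 1
1 1 1 1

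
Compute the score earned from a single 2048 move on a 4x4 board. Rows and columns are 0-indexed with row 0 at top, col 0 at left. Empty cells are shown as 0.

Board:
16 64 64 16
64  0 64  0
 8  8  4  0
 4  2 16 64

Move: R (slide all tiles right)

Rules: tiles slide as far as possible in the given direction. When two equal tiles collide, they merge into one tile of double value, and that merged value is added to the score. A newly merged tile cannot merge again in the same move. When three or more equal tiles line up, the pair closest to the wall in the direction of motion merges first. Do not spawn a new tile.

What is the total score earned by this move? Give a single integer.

Slide right:
row 0: [16, 64, 64, 16] -> [0, 16, 128, 16]  score +128 (running 128)
row 1: [64, 0, 64, 0] -> [0, 0, 0, 128]  score +128 (running 256)
row 2: [8, 8, 4, 0] -> [0, 0, 16, 4]  score +16 (running 272)
row 3: [4, 2, 16, 64] -> [4, 2, 16, 64]  score +0 (running 272)
Board after move:
  0  16 128  16
  0   0   0 128
  0   0  16   4
  4   2  16  64

Answer: 272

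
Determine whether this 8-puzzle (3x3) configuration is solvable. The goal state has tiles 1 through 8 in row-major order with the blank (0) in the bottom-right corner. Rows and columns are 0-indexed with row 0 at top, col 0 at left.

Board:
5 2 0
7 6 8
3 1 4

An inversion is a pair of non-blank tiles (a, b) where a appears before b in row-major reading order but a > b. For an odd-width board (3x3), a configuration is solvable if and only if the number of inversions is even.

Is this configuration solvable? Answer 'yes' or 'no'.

Inversions (pairs i<j in row-major order where tile[i] > tile[j] > 0): 16
16 is even, so the puzzle is solvable.

Answer: yes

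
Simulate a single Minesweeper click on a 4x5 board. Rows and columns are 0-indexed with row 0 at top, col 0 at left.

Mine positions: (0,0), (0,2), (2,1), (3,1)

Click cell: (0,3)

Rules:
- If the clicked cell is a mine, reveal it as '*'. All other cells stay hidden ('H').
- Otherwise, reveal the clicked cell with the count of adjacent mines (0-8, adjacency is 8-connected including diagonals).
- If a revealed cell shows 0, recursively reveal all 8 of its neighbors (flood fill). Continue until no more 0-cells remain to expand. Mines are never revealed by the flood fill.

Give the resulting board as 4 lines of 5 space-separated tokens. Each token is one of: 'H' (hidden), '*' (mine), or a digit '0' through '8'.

H H H 1 H
H H H H H
H H H H H
H H H H H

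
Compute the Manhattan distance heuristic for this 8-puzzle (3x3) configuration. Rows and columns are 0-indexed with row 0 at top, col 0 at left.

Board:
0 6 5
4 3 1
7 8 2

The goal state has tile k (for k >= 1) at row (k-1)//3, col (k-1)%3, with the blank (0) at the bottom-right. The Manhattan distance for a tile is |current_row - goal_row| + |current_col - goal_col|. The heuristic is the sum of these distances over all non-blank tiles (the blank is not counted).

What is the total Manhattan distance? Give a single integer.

Answer: 12

Derivation:
Tile 6: at (0,1), goal (1,2), distance |0-1|+|1-2| = 2
Tile 5: at (0,2), goal (1,1), distance |0-1|+|2-1| = 2
Tile 4: at (1,0), goal (1,0), distance |1-1|+|0-0| = 0
Tile 3: at (1,1), goal (0,2), distance |1-0|+|1-2| = 2
Tile 1: at (1,2), goal (0,0), distance |1-0|+|2-0| = 3
Tile 7: at (2,0), goal (2,0), distance |2-2|+|0-0| = 0
Tile 8: at (2,1), goal (2,1), distance |2-2|+|1-1| = 0
Tile 2: at (2,2), goal (0,1), distance |2-0|+|2-1| = 3
Sum: 2 + 2 + 0 + 2 + 3 + 0 + 0 + 3 = 12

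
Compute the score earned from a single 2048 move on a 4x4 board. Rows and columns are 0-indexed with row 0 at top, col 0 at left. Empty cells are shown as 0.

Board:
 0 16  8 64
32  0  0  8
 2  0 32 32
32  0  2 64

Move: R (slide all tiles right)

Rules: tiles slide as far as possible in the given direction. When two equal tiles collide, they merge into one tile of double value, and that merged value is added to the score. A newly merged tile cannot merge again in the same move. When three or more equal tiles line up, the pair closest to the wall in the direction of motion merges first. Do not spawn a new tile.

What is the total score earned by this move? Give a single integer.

Answer: 64

Derivation:
Slide right:
row 0: [0, 16, 8, 64] -> [0, 16, 8, 64]  score +0 (running 0)
row 1: [32, 0, 0, 8] -> [0, 0, 32, 8]  score +0 (running 0)
row 2: [2, 0, 32, 32] -> [0, 0, 2, 64]  score +64 (running 64)
row 3: [32, 0, 2, 64] -> [0, 32, 2, 64]  score +0 (running 64)
Board after move:
 0 16  8 64
 0  0 32  8
 0  0  2 64
 0 32  2 64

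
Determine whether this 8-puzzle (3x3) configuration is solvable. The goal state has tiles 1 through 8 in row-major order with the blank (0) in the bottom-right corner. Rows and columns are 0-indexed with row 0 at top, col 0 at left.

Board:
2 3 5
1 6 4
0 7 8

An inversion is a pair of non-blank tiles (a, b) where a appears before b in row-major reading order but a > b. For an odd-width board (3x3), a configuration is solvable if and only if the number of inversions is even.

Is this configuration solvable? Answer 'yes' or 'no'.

Inversions (pairs i<j in row-major order where tile[i] > tile[j] > 0): 5
5 is odd, so the puzzle is not solvable.

Answer: no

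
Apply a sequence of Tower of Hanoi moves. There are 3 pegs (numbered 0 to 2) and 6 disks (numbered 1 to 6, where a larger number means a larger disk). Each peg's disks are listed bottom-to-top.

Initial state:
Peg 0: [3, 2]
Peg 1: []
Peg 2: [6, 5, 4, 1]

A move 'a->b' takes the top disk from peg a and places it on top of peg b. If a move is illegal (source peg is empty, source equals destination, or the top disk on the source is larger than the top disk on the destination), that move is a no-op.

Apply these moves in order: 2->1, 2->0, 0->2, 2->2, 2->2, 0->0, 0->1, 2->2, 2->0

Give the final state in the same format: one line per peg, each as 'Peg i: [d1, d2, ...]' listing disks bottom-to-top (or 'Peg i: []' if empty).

Answer: Peg 0: [3, 2]
Peg 1: [1]
Peg 2: [6, 5, 4]

Derivation:
After move 1 (2->1):
Peg 0: [3, 2]
Peg 1: [1]
Peg 2: [6, 5, 4]

After move 2 (2->0):
Peg 0: [3, 2]
Peg 1: [1]
Peg 2: [6, 5, 4]

After move 3 (0->2):
Peg 0: [3]
Peg 1: [1]
Peg 2: [6, 5, 4, 2]

After move 4 (2->2):
Peg 0: [3]
Peg 1: [1]
Peg 2: [6, 5, 4, 2]

After move 5 (2->2):
Peg 0: [3]
Peg 1: [1]
Peg 2: [6, 5, 4, 2]

After move 6 (0->0):
Peg 0: [3]
Peg 1: [1]
Peg 2: [6, 5, 4, 2]

After move 7 (0->1):
Peg 0: [3]
Peg 1: [1]
Peg 2: [6, 5, 4, 2]

After move 8 (2->2):
Peg 0: [3]
Peg 1: [1]
Peg 2: [6, 5, 4, 2]

After move 9 (2->0):
Peg 0: [3, 2]
Peg 1: [1]
Peg 2: [6, 5, 4]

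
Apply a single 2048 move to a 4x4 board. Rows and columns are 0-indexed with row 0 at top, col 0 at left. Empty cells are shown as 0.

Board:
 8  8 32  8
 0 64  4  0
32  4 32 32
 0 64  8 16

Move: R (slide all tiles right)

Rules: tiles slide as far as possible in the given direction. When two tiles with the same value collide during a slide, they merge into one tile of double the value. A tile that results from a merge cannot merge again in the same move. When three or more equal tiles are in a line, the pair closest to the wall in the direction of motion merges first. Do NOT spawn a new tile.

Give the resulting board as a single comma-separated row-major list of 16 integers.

Slide right:
row 0: [8, 8, 32, 8] -> [0, 16, 32, 8]
row 1: [0, 64, 4, 0] -> [0, 0, 64, 4]
row 2: [32, 4, 32, 32] -> [0, 32, 4, 64]
row 3: [0, 64, 8, 16] -> [0, 64, 8, 16]

Answer: 0, 16, 32, 8, 0, 0, 64, 4, 0, 32, 4, 64, 0, 64, 8, 16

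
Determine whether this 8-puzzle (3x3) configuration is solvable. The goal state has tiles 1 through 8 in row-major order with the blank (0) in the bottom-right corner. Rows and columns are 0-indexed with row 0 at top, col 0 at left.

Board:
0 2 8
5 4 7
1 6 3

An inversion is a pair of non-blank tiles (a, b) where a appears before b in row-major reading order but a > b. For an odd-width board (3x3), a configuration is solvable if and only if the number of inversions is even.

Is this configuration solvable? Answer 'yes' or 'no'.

Inversions (pairs i<j in row-major order where tile[i] > tile[j] > 0): 16
16 is even, so the puzzle is solvable.

Answer: yes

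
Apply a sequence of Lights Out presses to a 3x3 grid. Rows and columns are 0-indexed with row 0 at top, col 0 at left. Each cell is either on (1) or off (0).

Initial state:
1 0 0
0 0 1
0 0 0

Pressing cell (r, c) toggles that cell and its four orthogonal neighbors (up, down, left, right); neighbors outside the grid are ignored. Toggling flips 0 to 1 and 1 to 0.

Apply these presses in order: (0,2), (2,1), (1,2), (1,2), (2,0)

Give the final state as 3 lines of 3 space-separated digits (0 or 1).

Answer: 1 1 1
1 1 0
0 0 1

Derivation:
After press 1 at (0,2):
1 1 1
0 0 0
0 0 0

After press 2 at (2,1):
1 1 1
0 1 0
1 1 1

After press 3 at (1,2):
1 1 0
0 0 1
1 1 0

After press 4 at (1,2):
1 1 1
0 1 0
1 1 1

After press 5 at (2,0):
1 1 1
1 1 0
0 0 1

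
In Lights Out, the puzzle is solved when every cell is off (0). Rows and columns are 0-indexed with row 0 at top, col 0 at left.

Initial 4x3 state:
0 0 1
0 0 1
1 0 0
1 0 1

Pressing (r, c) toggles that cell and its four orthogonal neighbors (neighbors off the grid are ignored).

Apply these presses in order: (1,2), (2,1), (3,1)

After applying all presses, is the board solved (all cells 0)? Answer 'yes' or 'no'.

Answer: yes

Derivation:
After press 1 at (1,2):
0 0 0
0 1 0
1 0 1
1 0 1

After press 2 at (2,1):
0 0 0
0 0 0
0 1 0
1 1 1

After press 3 at (3,1):
0 0 0
0 0 0
0 0 0
0 0 0

Lights still on: 0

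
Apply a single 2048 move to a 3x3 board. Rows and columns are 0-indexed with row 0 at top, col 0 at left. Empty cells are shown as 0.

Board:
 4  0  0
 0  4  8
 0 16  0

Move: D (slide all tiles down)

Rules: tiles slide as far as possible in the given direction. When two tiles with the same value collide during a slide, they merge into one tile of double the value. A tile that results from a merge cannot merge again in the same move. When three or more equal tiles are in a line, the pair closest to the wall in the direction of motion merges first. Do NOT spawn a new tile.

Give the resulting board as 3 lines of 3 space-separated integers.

Answer:  0  0  0
 0  4  0
 4 16  8

Derivation:
Slide down:
col 0: [4, 0, 0] -> [0, 0, 4]
col 1: [0, 4, 16] -> [0, 4, 16]
col 2: [0, 8, 0] -> [0, 0, 8]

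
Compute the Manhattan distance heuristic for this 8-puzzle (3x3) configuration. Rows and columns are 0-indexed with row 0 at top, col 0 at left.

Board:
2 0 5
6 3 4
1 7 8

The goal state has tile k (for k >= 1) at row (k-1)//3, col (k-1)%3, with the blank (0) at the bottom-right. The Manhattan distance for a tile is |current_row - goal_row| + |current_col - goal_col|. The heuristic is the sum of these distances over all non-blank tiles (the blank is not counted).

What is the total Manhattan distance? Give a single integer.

Answer: 13

Derivation:
Tile 2: at (0,0), goal (0,1), distance |0-0|+|0-1| = 1
Tile 5: at (0,2), goal (1,1), distance |0-1|+|2-1| = 2
Tile 6: at (1,0), goal (1,2), distance |1-1|+|0-2| = 2
Tile 3: at (1,1), goal (0,2), distance |1-0|+|1-2| = 2
Tile 4: at (1,2), goal (1,0), distance |1-1|+|2-0| = 2
Tile 1: at (2,0), goal (0,0), distance |2-0|+|0-0| = 2
Tile 7: at (2,1), goal (2,0), distance |2-2|+|1-0| = 1
Tile 8: at (2,2), goal (2,1), distance |2-2|+|2-1| = 1
Sum: 1 + 2 + 2 + 2 + 2 + 2 + 1 + 1 = 13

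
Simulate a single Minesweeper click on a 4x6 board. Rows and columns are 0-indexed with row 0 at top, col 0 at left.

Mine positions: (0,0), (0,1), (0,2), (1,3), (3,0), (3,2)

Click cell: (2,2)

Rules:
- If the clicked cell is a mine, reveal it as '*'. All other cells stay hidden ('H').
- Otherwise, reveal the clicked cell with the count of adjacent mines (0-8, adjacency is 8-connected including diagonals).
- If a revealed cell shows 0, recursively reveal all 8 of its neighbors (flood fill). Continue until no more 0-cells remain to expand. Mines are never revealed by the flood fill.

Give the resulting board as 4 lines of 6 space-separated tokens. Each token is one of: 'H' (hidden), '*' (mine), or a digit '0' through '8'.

H H H H H H
H H H H H H
H H 2 H H H
H H H H H H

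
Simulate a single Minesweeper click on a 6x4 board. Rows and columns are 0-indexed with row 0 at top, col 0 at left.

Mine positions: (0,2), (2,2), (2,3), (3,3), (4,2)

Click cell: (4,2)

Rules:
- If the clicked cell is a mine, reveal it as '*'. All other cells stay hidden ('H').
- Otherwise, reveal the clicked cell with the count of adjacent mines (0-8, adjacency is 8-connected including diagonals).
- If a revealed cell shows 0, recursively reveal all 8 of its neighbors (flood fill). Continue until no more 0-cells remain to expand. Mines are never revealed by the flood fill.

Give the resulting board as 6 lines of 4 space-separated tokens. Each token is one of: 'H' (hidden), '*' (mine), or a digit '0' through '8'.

H H H H
H H H H
H H H H
H H H H
H H * H
H H H H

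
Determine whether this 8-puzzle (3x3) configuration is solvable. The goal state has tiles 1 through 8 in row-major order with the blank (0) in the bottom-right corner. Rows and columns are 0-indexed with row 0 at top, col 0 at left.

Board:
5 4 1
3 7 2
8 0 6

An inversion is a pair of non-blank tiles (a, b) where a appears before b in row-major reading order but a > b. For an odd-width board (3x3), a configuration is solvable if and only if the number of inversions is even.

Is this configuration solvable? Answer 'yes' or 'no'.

Inversions (pairs i<j in row-major order where tile[i] > tile[j] > 0): 11
11 is odd, so the puzzle is not solvable.

Answer: no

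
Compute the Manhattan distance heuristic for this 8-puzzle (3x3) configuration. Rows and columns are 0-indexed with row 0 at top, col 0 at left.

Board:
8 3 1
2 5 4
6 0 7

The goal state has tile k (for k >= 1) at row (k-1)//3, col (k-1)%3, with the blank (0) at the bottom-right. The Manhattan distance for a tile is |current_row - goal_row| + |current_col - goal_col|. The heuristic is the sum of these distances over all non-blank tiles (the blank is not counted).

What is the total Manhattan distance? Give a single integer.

Tile 8: (0,0)->(2,1) = 3
Tile 3: (0,1)->(0,2) = 1
Tile 1: (0,2)->(0,0) = 2
Tile 2: (1,0)->(0,1) = 2
Tile 5: (1,1)->(1,1) = 0
Tile 4: (1,2)->(1,0) = 2
Tile 6: (2,0)->(1,2) = 3
Tile 7: (2,2)->(2,0) = 2
Sum: 3 + 1 + 2 + 2 + 0 + 2 + 3 + 2 = 15

Answer: 15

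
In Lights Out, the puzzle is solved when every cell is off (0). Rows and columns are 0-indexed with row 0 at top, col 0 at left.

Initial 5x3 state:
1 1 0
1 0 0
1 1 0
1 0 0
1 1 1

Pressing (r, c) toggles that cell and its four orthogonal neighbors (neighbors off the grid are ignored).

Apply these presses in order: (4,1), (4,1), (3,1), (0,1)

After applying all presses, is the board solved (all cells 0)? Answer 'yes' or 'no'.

Answer: no

Derivation:
After press 1 at (4,1):
1 1 0
1 0 0
1 1 0
1 1 0
0 0 0

After press 2 at (4,1):
1 1 0
1 0 0
1 1 0
1 0 0
1 1 1

After press 3 at (3,1):
1 1 0
1 0 0
1 0 0
0 1 1
1 0 1

After press 4 at (0,1):
0 0 1
1 1 0
1 0 0
0 1 1
1 0 1

Lights still on: 8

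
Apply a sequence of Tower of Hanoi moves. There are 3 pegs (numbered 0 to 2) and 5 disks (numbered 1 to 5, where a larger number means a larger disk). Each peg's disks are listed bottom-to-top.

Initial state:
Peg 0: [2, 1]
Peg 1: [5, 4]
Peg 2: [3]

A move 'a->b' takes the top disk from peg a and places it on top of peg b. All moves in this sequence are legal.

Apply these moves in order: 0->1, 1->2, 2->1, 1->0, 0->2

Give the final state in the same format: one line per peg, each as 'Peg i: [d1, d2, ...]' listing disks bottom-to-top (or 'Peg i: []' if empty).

After move 1 (0->1):
Peg 0: [2]
Peg 1: [5, 4, 1]
Peg 2: [3]

After move 2 (1->2):
Peg 0: [2]
Peg 1: [5, 4]
Peg 2: [3, 1]

After move 3 (2->1):
Peg 0: [2]
Peg 1: [5, 4, 1]
Peg 2: [3]

After move 4 (1->0):
Peg 0: [2, 1]
Peg 1: [5, 4]
Peg 2: [3]

After move 5 (0->2):
Peg 0: [2]
Peg 1: [5, 4]
Peg 2: [3, 1]

Answer: Peg 0: [2]
Peg 1: [5, 4]
Peg 2: [3, 1]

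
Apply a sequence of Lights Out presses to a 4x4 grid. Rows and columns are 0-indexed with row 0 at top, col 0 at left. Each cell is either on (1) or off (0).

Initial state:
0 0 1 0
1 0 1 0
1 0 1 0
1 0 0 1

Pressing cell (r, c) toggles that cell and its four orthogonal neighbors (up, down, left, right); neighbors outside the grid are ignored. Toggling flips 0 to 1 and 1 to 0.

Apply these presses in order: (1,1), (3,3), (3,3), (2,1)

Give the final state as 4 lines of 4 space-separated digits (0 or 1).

Answer: 0 1 1 0
0 0 0 0
0 0 0 0
1 1 0 1

Derivation:
After press 1 at (1,1):
0 1 1 0
0 1 0 0
1 1 1 0
1 0 0 1

After press 2 at (3,3):
0 1 1 0
0 1 0 0
1 1 1 1
1 0 1 0

After press 3 at (3,3):
0 1 1 0
0 1 0 0
1 1 1 0
1 0 0 1

After press 4 at (2,1):
0 1 1 0
0 0 0 0
0 0 0 0
1 1 0 1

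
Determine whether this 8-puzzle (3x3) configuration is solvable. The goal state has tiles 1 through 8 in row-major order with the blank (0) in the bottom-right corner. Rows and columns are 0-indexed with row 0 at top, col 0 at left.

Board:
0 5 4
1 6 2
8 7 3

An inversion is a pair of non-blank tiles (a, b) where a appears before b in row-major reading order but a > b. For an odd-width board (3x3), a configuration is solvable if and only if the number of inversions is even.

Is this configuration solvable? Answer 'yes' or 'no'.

Inversions (pairs i<j in row-major order where tile[i] > tile[j] > 0): 12
12 is even, so the puzzle is solvable.

Answer: yes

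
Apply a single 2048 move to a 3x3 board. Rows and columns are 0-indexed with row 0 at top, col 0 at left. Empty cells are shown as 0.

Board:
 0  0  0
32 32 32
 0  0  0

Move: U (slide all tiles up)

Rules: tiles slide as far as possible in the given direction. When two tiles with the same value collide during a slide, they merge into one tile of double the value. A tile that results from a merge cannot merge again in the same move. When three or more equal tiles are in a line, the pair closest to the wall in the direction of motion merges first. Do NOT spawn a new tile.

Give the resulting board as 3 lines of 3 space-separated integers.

Slide up:
col 0: [0, 32, 0] -> [32, 0, 0]
col 1: [0, 32, 0] -> [32, 0, 0]
col 2: [0, 32, 0] -> [32, 0, 0]

Answer: 32 32 32
 0  0  0
 0  0  0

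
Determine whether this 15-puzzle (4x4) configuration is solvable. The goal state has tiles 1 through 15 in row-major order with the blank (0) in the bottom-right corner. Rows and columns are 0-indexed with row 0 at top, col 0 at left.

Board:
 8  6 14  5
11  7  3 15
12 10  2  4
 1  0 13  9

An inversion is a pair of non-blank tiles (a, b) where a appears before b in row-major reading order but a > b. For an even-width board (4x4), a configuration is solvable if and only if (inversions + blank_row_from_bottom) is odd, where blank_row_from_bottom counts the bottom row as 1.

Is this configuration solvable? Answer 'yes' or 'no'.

Inversions: 59
Blank is in row 3 (0-indexed from top), which is row 1 counting from the bottom (bottom = 1).
59 + 1 = 60, which is even, so the puzzle is not solvable.

Answer: no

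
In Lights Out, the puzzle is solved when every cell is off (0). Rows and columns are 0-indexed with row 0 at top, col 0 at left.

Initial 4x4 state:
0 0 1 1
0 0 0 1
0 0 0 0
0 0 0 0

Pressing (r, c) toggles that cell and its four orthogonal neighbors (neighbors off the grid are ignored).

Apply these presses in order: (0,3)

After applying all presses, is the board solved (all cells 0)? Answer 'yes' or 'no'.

After press 1 at (0,3):
0 0 0 0
0 0 0 0
0 0 0 0
0 0 0 0

Lights still on: 0

Answer: yes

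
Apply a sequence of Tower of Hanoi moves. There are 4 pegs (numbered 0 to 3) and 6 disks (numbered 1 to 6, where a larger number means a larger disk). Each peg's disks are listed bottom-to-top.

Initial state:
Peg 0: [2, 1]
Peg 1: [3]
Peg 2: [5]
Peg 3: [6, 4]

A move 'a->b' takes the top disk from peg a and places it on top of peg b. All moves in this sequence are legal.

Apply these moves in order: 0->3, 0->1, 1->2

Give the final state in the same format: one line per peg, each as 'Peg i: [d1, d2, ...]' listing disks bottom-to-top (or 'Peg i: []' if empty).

Answer: Peg 0: []
Peg 1: [3]
Peg 2: [5, 2]
Peg 3: [6, 4, 1]

Derivation:
After move 1 (0->3):
Peg 0: [2]
Peg 1: [3]
Peg 2: [5]
Peg 3: [6, 4, 1]

After move 2 (0->1):
Peg 0: []
Peg 1: [3, 2]
Peg 2: [5]
Peg 3: [6, 4, 1]

After move 3 (1->2):
Peg 0: []
Peg 1: [3]
Peg 2: [5, 2]
Peg 3: [6, 4, 1]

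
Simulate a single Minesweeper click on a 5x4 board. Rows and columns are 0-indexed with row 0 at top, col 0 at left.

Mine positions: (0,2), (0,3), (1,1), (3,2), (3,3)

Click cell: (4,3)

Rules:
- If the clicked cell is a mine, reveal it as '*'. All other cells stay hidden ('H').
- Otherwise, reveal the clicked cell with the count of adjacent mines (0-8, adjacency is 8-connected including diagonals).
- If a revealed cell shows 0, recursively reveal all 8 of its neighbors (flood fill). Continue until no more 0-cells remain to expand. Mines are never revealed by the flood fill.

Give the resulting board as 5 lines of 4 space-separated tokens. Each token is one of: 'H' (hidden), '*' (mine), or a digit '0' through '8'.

H H H H
H H H H
H H H H
H H H H
H H H 2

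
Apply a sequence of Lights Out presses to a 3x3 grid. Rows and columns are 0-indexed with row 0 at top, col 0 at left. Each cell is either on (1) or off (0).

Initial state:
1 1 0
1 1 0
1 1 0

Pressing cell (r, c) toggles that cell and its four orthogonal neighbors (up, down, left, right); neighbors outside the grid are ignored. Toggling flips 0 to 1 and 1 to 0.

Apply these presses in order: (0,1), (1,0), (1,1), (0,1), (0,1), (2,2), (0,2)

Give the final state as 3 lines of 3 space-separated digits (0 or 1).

After press 1 at (0,1):
0 0 1
1 0 0
1 1 0

After press 2 at (1,0):
1 0 1
0 1 0
0 1 0

After press 3 at (1,1):
1 1 1
1 0 1
0 0 0

After press 4 at (0,1):
0 0 0
1 1 1
0 0 0

After press 5 at (0,1):
1 1 1
1 0 1
0 0 0

After press 6 at (2,2):
1 1 1
1 0 0
0 1 1

After press 7 at (0,2):
1 0 0
1 0 1
0 1 1

Answer: 1 0 0
1 0 1
0 1 1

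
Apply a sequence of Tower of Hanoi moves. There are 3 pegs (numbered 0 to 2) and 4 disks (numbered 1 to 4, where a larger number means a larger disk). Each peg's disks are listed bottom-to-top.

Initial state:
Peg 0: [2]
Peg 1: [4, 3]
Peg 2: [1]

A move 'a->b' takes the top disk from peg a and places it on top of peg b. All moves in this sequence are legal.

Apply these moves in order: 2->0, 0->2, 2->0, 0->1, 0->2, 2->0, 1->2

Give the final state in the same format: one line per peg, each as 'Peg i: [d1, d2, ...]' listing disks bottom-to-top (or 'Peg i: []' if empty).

After move 1 (2->0):
Peg 0: [2, 1]
Peg 1: [4, 3]
Peg 2: []

After move 2 (0->2):
Peg 0: [2]
Peg 1: [4, 3]
Peg 2: [1]

After move 3 (2->0):
Peg 0: [2, 1]
Peg 1: [4, 3]
Peg 2: []

After move 4 (0->1):
Peg 0: [2]
Peg 1: [4, 3, 1]
Peg 2: []

After move 5 (0->2):
Peg 0: []
Peg 1: [4, 3, 1]
Peg 2: [2]

After move 6 (2->0):
Peg 0: [2]
Peg 1: [4, 3, 1]
Peg 2: []

After move 7 (1->2):
Peg 0: [2]
Peg 1: [4, 3]
Peg 2: [1]

Answer: Peg 0: [2]
Peg 1: [4, 3]
Peg 2: [1]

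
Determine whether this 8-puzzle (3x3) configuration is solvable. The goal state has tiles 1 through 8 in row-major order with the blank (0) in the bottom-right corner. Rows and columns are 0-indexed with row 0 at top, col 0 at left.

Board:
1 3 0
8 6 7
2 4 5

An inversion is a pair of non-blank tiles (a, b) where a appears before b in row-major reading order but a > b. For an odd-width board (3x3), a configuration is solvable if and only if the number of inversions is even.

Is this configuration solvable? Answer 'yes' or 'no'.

Answer: yes

Derivation:
Inversions (pairs i<j in row-major order where tile[i] > tile[j] > 0): 12
12 is even, so the puzzle is solvable.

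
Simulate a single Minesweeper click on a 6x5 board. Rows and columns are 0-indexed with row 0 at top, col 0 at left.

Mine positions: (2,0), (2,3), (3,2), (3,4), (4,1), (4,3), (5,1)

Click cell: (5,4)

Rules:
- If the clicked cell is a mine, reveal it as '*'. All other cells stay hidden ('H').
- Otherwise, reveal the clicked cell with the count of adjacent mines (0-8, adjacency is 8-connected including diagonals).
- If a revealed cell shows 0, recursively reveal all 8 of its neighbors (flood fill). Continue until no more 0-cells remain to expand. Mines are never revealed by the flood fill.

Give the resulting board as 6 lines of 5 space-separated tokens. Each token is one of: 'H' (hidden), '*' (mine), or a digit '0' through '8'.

H H H H H
H H H H H
H H H H H
H H H H H
H H H H H
H H H H 1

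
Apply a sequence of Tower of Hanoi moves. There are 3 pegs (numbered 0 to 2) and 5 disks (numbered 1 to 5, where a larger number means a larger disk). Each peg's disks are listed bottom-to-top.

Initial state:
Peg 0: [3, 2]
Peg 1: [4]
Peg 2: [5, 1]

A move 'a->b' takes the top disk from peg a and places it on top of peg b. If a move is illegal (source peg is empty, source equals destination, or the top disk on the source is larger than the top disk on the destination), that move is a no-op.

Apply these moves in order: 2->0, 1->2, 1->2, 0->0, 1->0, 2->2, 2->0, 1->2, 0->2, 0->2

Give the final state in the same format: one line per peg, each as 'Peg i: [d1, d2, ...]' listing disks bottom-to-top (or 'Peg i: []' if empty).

After move 1 (2->0):
Peg 0: [3, 2, 1]
Peg 1: [4]
Peg 2: [5]

After move 2 (1->2):
Peg 0: [3, 2, 1]
Peg 1: []
Peg 2: [5, 4]

After move 3 (1->2):
Peg 0: [3, 2, 1]
Peg 1: []
Peg 2: [5, 4]

After move 4 (0->0):
Peg 0: [3, 2, 1]
Peg 1: []
Peg 2: [5, 4]

After move 5 (1->0):
Peg 0: [3, 2, 1]
Peg 1: []
Peg 2: [5, 4]

After move 6 (2->2):
Peg 0: [3, 2, 1]
Peg 1: []
Peg 2: [5, 4]

After move 7 (2->0):
Peg 0: [3, 2, 1]
Peg 1: []
Peg 2: [5, 4]

After move 8 (1->2):
Peg 0: [3, 2, 1]
Peg 1: []
Peg 2: [5, 4]

After move 9 (0->2):
Peg 0: [3, 2]
Peg 1: []
Peg 2: [5, 4, 1]

After move 10 (0->2):
Peg 0: [3, 2]
Peg 1: []
Peg 2: [5, 4, 1]

Answer: Peg 0: [3, 2]
Peg 1: []
Peg 2: [5, 4, 1]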